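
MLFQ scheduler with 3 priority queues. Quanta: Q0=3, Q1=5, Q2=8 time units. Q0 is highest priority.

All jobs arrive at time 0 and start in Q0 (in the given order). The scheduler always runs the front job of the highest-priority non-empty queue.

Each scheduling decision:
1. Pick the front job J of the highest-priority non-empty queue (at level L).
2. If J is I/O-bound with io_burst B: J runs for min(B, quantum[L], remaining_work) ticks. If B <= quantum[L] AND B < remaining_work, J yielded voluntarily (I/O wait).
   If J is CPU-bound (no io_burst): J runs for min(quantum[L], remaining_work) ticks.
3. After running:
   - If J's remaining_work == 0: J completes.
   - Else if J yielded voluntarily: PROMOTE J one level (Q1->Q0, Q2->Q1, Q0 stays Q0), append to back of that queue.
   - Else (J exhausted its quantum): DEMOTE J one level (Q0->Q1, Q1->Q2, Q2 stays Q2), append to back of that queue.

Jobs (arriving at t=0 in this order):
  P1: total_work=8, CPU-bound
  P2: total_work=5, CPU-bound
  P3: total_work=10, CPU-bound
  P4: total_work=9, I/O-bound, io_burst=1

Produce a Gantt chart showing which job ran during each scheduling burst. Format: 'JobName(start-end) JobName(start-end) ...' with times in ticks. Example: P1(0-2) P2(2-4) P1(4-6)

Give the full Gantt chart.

Answer: P1(0-3) P2(3-6) P3(6-9) P4(9-10) P4(10-11) P4(11-12) P4(12-13) P4(13-14) P4(14-15) P4(15-16) P4(16-17) P4(17-18) P1(18-23) P2(23-25) P3(25-30) P3(30-32)

Derivation:
t=0-3: P1@Q0 runs 3, rem=5, quantum used, demote→Q1. Q0=[P2,P3,P4] Q1=[P1] Q2=[]
t=3-6: P2@Q0 runs 3, rem=2, quantum used, demote→Q1. Q0=[P3,P4] Q1=[P1,P2] Q2=[]
t=6-9: P3@Q0 runs 3, rem=7, quantum used, demote→Q1. Q0=[P4] Q1=[P1,P2,P3] Q2=[]
t=9-10: P4@Q0 runs 1, rem=8, I/O yield, promote→Q0. Q0=[P4] Q1=[P1,P2,P3] Q2=[]
t=10-11: P4@Q0 runs 1, rem=7, I/O yield, promote→Q0. Q0=[P4] Q1=[P1,P2,P3] Q2=[]
t=11-12: P4@Q0 runs 1, rem=6, I/O yield, promote→Q0. Q0=[P4] Q1=[P1,P2,P3] Q2=[]
t=12-13: P4@Q0 runs 1, rem=5, I/O yield, promote→Q0. Q0=[P4] Q1=[P1,P2,P3] Q2=[]
t=13-14: P4@Q0 runs 1, rem=4, I/O yield, promote→Q0. Q0=[P4] Q1=[P1,P2,P3] Q2=[]
t=14-15: P4@Q0 runs 1, rem=3, I/O yield, promote→Q0. Q0=[P4] Q1=[P1,P2,P3] Q2=[]
t=15-16: P4@Q0 runs 1, rem=2, I/O yield, promote→Q0. Q0=[P4] Q1=[P1,P2,P3] Q2=[]
t=16-17: P4@Q0 runs 1, rem=1, I/O yield, promote→Q0. Q0=[P4] Q1=[P1,P2,P3] Q2=[]
t=17-18: P4@Q0 runs 1, rem=0, completes. Q0=[] Q1=[P1,P2,P3] Q2=[]
t=18-23: P1@Q1 runs 5, rem=0, completes. Q0=[] Q1=[P2,P3] Q2=[]
t=23-25: P2@Q1 runs 2, rem=0, completes. Q0=[] Q1=[P3] Q2=[]
t=25-30: P3@Q1 runs 5, rem=2, quantum used, demote→Q2. Q0=[] Q1=[] Q2=[P3]
t=30-32: P3@Q2 runs 2, rem=0, completes. Q0=[] Q1=[] Q2=[]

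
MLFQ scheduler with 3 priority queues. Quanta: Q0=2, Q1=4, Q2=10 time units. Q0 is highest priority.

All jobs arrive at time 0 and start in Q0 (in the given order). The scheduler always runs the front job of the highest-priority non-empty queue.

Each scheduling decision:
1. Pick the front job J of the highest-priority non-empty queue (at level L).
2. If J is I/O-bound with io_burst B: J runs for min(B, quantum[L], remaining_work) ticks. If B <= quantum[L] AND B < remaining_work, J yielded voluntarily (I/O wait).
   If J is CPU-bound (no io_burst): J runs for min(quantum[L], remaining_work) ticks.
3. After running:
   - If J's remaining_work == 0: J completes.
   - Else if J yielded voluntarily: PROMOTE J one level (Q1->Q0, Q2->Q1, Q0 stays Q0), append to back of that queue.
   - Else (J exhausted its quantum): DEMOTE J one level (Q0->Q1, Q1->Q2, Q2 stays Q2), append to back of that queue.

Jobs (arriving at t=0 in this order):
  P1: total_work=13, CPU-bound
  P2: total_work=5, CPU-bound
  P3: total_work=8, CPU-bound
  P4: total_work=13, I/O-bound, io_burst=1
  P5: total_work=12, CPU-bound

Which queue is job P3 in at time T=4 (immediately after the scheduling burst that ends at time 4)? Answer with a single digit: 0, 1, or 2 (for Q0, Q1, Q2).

t=0-2: P1@Q0 runs 2, rem=11, quantum used, demote→Q1. Q0=[P2,P3,P4,P5] Q1=[P1] Q2=[]
t=2-4: P2@Q0 runs 2, rem=3, quantum used, demote→Q1. Q0=[P3,P4,P5] Q1=[P1,P2] Q2=[]
t=4-6: P3@Q0 runs 2, rem=6, quantum used, demote→Q1. Q0=[P4,P5] Q1=[P1,P2,P3] Q2=[]
t=6-7: P4@Q0 runs 1, rem=12, I/O yield, promote→Q0. Q0=[P5,P4] Q1=[P1,P2,P3] Q2=[]
t=7-9: P5@Q0 runs 2, rem=10, quantum used, demote→Q1. Q0=[P4] Q1=[P1,P2,P3,P5] Q2=[]
t=9-10: P4@Q0 runs 1, rem=11, I/O yield, promote→Q0. Q0=[P4] Q1=[P1,P2,P3,P5] Q2=[]
t=10-11: P4@Q0 runs 1, rem=10, I/O yield, promote→Q0. Q0=[P4] Q1=[P1,P2,P3,P5] Q2=[]
t=11-12: P4@Q0 runs 1, rem=9, I/O yield, promote→Q0. Q0=[P4] Q1=[P1,P2,P3,P5] Q2=[]
t=12-13: P4@Q0 runs 1, rem=8, I/O yield, promote→Q0. Q0=[P4] Q1=[P1,P2,P3,P5] Q2=[]
t=13-14: P4@Q0 runs 1, rem=7, I/O yield, promote→Q0. Q0=[P4] Q1=[P1,P2,P3,P5] Q2=[]
t=14-15: P4@Q0 runs 1, rem=6, I/O yield, promote→Q0. Q0=[P4] Q1=[P1,P2,P3,P5] Q2=[]
t=15-16: P4@Q0 runs 1, rem=5, I/O yield, promote→Q0. Q0=[P4] Q1=[P1,P2,P3,P5] Q2=[]
t=16-17: P4@Q0 runs 1, rem=4, I/O yield, promote→Q0. Q0=[P4] Q1=[P1,P2,P3,P5] Q2=[]
t=17-18: P4@Q0 runs 1, rem=3, I/O yield, promote→Q0. Q0=[P4] Q1=[P1,P2,P3,P5] Q2=[]
t=18-19: P4@Q0 runs 1, rem=2, I/O yield, promote→Q0. Q0=[P4] Q1=[P1,P2,P3,P5] Q2=[]
t=19-20: P4@Q0 runs 1, rem=1, I/O yield, promote→Q0. Q0=[P4] Q1=[P1,P2,P3,P5] Q2=[]
t=20-21: P4@Q0 runs 1, rem=0, completes. Q0=[] Q1=[P1,P2,P3,P5] Q2=[]
t=21-25: P1@Q1 runs 4, rem=7, quantum used, demote→Q2. Q0=[] Q1=[P2,P3,P5] Q2=[P1]
t=25-28: P2@Q1 runs 3, rem=0, completes. Q0=[] Q1=[P3,P5] Q2=[P1]
t=28-32: P3@Q1 runs 4, rem=2, quantum used, demote→Q2. Q0=[] Q1=[P5] Q2=[P1,P3]
t=32-36: P5@Q1 runs 4, rem=6, quantum used, demote→Q2. Q0=[] Q1=[] Q2=[P1,P3,P5]
t=36-43: P1@Q2 runs 7, rem=0, completes. Q0=[] Q1=[] Q2=[P3,P5]
t=43-45: P3@Q2 runs 2, rem=0, completes. Q0=[] Q1=[] Q2=[P5]
t=45-51: P5@Q2 runs 6, rem=0, completes. Q0=[] Q1=[] Q2=[]

Answer: 0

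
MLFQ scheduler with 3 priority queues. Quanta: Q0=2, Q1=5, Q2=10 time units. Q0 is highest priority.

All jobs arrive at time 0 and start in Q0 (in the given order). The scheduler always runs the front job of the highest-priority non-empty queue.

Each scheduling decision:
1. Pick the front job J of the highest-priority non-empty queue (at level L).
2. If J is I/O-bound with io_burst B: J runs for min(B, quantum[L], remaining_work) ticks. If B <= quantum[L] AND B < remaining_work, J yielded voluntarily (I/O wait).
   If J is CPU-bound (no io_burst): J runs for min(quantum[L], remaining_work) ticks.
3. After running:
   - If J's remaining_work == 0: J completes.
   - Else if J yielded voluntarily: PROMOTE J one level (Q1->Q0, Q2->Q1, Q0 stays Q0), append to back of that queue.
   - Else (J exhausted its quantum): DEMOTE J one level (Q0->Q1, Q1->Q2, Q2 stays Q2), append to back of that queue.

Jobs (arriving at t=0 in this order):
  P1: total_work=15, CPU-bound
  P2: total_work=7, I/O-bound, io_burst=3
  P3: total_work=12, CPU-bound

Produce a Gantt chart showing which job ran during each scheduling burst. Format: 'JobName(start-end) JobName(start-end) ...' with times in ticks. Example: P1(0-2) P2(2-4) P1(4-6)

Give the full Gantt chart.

Answer: P1(0-2) P2(2-4) P3(4-6) P1(6-11) P2(11-14) P2(14-16) P3(16-21) P1(21-29) P3(29-34)

Derivation:
t=0-2: P1@Q0 runs 2, rem=13, quantum used, demote→Q1. Q0=[P2,P3] Q1=[P1] Q2=[]
t=2-4: P2@Q0 runs 2, rem=5, quantum used, demote→Q1. Q0=[P3] Q1=[P1,P2] Q2=[]
t=4-6: P3@Q0 runs 2, rem=10, quantum used, demote→Q1. Q0=[] Q1=[P1,P2,P3] Q2=[]
t=6-11: P1@Q1 runs 5, rem=8, quantum used, demote→Q2. Q0=[] Q1=[P2,P3] Q2=[P1]
t=11-14: P2@Q1 runs 3, rem=2, I/O yield, promote→Q0. Q0=[P2] Q1=[P3] Q2=[P1]
t=14-16: P2@Q0 runs 2, rem=0, completes. Q0=[] Q1=[P3] Q2=[P1]
t=16-21: P3@Q1 runs 5, rem=5, quantum used, demote→Q2. Q0=[] Q1=[] Q2=[P1,P3]
t=21-29: P1@Q2 runs 8, rem=0, completes. Q0=[] Q1=[] Q2=[P3]
t=29-34: P3@Q2 runs 5, rem=0, completes. Q0=[] Q1=[] Q2=[]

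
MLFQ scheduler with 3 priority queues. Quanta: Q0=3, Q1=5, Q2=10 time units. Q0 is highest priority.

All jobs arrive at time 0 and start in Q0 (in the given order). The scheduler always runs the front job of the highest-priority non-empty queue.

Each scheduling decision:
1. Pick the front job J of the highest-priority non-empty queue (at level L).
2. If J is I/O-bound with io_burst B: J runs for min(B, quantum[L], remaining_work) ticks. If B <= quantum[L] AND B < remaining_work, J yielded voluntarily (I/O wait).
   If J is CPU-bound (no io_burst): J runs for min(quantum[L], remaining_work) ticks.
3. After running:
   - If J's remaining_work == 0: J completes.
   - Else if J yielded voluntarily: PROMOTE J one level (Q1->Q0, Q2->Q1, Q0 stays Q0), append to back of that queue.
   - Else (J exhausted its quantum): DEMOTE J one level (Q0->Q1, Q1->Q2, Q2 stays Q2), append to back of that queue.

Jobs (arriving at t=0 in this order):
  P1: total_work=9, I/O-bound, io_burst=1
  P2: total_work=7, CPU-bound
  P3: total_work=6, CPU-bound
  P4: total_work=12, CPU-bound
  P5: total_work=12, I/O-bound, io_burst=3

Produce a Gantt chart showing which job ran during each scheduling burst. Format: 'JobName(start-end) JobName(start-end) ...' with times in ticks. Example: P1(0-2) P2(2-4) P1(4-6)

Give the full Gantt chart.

t=0-1: P1@Q0 runs 1, rem=8, I/O yield, promote→Q0. Q0=[P2,P3,P4,P5,P1] Q1=[] Q2=[]
t=1-4: P2@Q0 runs 3, rem=4, quantum used, demote→Q1. Q0=[P3,P4,P5,P1] Q1=[P2] Q2=[]
t=4-7: P3@Q0 runs 3, rem=3, quantum used, demote→Q1. Q0=[P4,P5,P1] Q1=[P2,P3] Q2=[]
t=7-10: P4@Q0 runs 3, rem=9, quantum used, demote→Q1. Q0=[P5,P1] Q1=[P2,P3,P4] Q2=[]
t=10-13: P5@Q0 runs 3, rem=9, I/O yield, promote→Q0. Q0=[P1,P5] Q1=[P2,P3,P4] Q2=[]
t=13-14: P1@Q0 runs 1, rem=7, I/O yield, promote→Q0. Q0=[P5,P1] Q1=[P2,P3,P4] Q2=[]
t=14-17: P5@Q0 runs 3, rem=6, I/O yield, promote→Q0. Q0=[P1,P5] Q1=[P2,P3,P4] Q2=[]
t=17-18: P1@Q0 runs 1, rem=6, I/O yield, promote→Q0. Q0=[P5,P1] Q1=[P2,P3,P4] Q2=[]
t=18-21: P5@Q0 runs 3, rem=3, I/O yield, promote→Q0. Q0=[P1,P5] Q1=[P2,P3,P4] Q2=[]
t=21-22: P1@Q0 runs 1, rem=5, I/O yield, promote→Q0. Q0=[P5,P1] Q1=[P2,P3,P4] Q2=[]
t=22-25: P5@Q0 runs 3, rem=0, completes. Q0=[P1] Q1=[P2,P3,P4] Q2=[]
t=25-26: P1@Q0 runs 1, rem=4, I/O yield, promote→Q0. Q0=[P1] Q1=[P2,P3,P4] Q2=[]
t=26-27: P1@Q0 runs 1, rem=3, I/O yield, promote→Q0. Q0=[P1] Q1=[P2,P3,P4] Q2=[]
t=27-28: P1@Q0 runs 1, rem=2, I/O yield, promote→Q0. Q0=[P1] Q1=[P2,P3,P4] Q2=[]
t=28-29: P1@Q0 runs 1, rem=1, I/O yield, promote→Q0. Q0=[P1] Q1=[P2,P3,P4] Q2=[]
t=29-30: P1@Q0 runs 1, rem=0, completes. Q0=[] Q1=[P2,P3,P4] Q2=[]
t=30-34: P2@Q1 runs 4, rem=0, completes. Q0=[] Q1=[P3,P4] Q2=[]
t=34-37: P3@Q1 runs 3, rem=0, completes. Q0=[] Q1=[P4] Q2=[]
t=37-42: P4@Q1 runs 5, rem=4, quantum used, demote→Q2. Q0=[] Q1=[] Q2=[P4]
t=42-46: P4@Q2 runs 4, rem=0, completes. Q0=[] Q1=[] Q2=[]

Answer: P1(0-1) P2(1-4) P3(4-7) P4(7-10) P5(10-13) P1(13-14) P5(14-17) P1(17-18) P5(18-21) P1(21-22) P5(22-25) P1(25-26) P1(26-27) P1(27-28) P1(28-29) P1(29-30) P2(30-34) P3(34-37) P4(37-42) P4(42-46)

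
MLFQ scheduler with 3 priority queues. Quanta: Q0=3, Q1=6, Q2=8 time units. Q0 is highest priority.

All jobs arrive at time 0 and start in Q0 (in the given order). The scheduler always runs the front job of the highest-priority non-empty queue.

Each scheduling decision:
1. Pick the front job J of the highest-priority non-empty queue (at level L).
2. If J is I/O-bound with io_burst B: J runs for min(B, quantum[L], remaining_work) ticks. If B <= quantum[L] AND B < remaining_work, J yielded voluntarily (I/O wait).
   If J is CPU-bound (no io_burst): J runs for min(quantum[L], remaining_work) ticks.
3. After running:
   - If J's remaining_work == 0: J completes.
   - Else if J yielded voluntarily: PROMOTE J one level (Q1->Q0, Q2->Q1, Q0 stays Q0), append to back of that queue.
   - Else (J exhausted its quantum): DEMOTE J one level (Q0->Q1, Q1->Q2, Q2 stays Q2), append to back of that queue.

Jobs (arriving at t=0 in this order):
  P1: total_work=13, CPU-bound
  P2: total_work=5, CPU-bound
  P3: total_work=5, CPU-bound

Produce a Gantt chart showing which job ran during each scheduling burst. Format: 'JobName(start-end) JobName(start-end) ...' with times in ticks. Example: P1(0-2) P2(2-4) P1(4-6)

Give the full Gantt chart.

t=0-3: P1@Q0 runs 3, rem=10, quantum used, demote→Q1. Q0=[P2,P3] Q1=[P1] Q2=[]
t=3-6: P2@Q0 runs 3, rem=2, quantum used, demote→Q1. Q0=[P3] Q1=[P1,P2] Q2=[]
t=6-9: P3@Q0 runs 3, rem=2, quantum used, demote→Q1. Q0=[] Q1=[P1,P2,P3] Q2=[]
t=9-15: P1@Q1 runs 6, rem=4, quantum used, demote→Q2. Q0=[] Q1=[P2,P3] Q2=[P1]
t=15-17: P2@Q1 runs 2, rem=0, completes. Q0=[] Q1=[P3] Q2=[P1]
t=17-19: P3@Q1 runs 2, rem=0, completes. Q0=[] Q1=[] Q2=[P1]
t=19-23: P1@Q2 runs 4, rem=0, completes. Q0=[] Q1=[] Q2=[]

Answer: P1(0-3) P2(3-6) P3(6-9) P1(9-15) P2(15-17) P3(17-19) P1(19-23)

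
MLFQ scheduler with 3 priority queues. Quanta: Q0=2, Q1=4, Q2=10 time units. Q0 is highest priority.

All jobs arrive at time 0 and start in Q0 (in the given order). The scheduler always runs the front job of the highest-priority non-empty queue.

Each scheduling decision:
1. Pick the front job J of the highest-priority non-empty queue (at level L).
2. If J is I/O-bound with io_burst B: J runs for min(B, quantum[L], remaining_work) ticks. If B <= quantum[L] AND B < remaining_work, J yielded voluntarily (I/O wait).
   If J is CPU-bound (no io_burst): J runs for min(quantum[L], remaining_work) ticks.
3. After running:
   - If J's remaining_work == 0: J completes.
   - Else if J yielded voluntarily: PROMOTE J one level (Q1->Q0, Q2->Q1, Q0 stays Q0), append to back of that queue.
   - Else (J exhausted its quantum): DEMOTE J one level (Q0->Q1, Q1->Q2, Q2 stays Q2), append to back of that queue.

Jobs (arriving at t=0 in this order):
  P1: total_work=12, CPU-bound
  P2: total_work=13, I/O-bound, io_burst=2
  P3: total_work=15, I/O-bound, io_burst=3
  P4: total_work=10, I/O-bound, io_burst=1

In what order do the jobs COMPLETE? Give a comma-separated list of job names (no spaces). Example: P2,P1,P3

t=0-2: P1@Q0 runs 2, rem=10, quantum used, demote→Q1. Q0=[P2,P3,P4] Q1=[P1] Q2=[]
t=2-4: P2@Q0 runs 2, rem=11, I/O yield, promote→Q0. Q0=[P3,P4,P2] Q1=[P1] Q2=[]
t=4-6: P3@Q0 runs 2, rem=13, quantum used, demote→Q1. Q0=[P4,P2] Q1=[P1,P3] Q2=[]
t=6-7: P4@Q0 runs 1, rem=9, I/O yield, promote→Q0. Q0=[P2,P4] Q1=[P1,P3] Q2=[]
t=7-9: P2@Q0 runs 2, rem=9, I/O yield, promote→Q0. Q0=[P4,P2] Q1=[P1,P3] Q2=[]
t=9-10: P4@Q0 runs 1, rem=8, I/O yield, promote→Q0. Q0=[P2,P4] Q1=[P1,P3] Q2=[]
t=10-12: P2@Q0 runs 2, rem=7, I/O yield, promote→Q0. Q0=[P4,P2] Q1=[P1,P3] Q2=[]
t=12-13: P4@Q0 runs 1, rem=7, I/O yield, promote→Q0. Q0=[P2,P4] Q1=[P1,P3] Q2=[]
t=13-15: P2@Q0 runs 2, rem=5, I/O yield, promote→Q0. Q0=[P4,P2] Q1=[P1,P3] Q2=[]
t=15-16: P4@Q0 runs 1, rem=6, I/O yield, promote→Q0. Q0=[P2,P4] Q1=[P1,P3] Q2=[]
t=16-18: P2@Q0 runs 2, rem=3, I/O yield, promote→Q0. Q0=[P4,P2] Q1=[P1,P3] Q2=[]
t=18-19: P4@Q0 runs 1, rem=5, I/O yield, promote→Q0. Q0=[P2,P4] Q1=[P1,P3] Q2=[]
t=19-21: P2@Q0 runs 2, rem=1, I/O yield, promote→Q0. Q0=[P4,P2] Q1=[P1,P3] Q2=[]
t=21-22: P4@Q0 runs 1, rem=4, I/O yield, promote→Q0. Q0=[P2,P4] Q1=[P1,P3] Q2=[]
t=22-23: P2@Q0 runs 1, rem=0, completes. Q0=[P4] Q1=[P1,P3] Q2=[]
t=23-24: P4@Q0 runs 1, rem=3, I/O yield, promote→Q0. Q0=[P4] Q1=[P1,P3] Q2=[]
t=24-25: P4@Q0 runs 1, rem=2, I/O yield, promote→Q0. Q0=[P4] Q1=[P1,P3] Q2=[]
t=25-26: P4@Q0 runs 1, rem=1, I/O yield, promote→Q0. Q0=[P4] Q1=[P1,P3] Q2=[]
t=26-27: P4@Q0 runs 1, rem=0, completes. Q0=[] Q1=[P1,P3] Q2=[]
t=27-31: P1@Q1 runs 4, rem=6, quantum used, demote→Q2. Q0=[] Q1=[P3] Q2=[P1]
t=31-34: P3@Q1 runs 3, rem=10, I/O yield, promote→Q0. Q0=[P3] Q1=[] Q2=[P1]
t=34-36: P3@Q0 runs 2, rem=8, quantum used, demote→Q1. Q0=[] Q1=[P3] Q2=[P1]
t=36-39: P3@Q1 runs 3, rem=5, I/O yield, promote→Q0. Q0=[P3] Q1=[] Q2=[P1]
t=39-41: P3@Q0 runs 2, rem=3, quantum used, demote→Q1. Q0=[] Q1=[P3] Q2=[P1]
t=41-44: P3@Q1 runs 3, rem=0, completes. Q0=[] Q1=[] Q2=[P1]
t=44-50: P1@Q2 runs 6, rem=0, completes. Q0=[] Q1=[] Q2=[]

Answer: P2,P4,P3,P1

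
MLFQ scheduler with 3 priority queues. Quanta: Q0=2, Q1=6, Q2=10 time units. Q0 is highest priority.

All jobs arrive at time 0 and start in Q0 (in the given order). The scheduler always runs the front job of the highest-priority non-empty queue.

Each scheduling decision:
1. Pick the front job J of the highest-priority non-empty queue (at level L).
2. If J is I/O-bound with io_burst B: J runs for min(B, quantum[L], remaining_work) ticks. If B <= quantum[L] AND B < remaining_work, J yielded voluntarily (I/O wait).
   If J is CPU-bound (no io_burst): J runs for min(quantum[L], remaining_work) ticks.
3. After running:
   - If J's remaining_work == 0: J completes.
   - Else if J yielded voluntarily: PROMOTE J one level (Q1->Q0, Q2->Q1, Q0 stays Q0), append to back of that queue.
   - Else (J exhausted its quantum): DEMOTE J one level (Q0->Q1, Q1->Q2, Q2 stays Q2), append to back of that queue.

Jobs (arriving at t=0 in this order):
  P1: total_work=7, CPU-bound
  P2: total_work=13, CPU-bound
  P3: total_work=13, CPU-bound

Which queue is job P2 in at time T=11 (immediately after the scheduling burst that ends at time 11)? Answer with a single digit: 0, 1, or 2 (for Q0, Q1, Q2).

Answer: 1

Derivation:
t=0-2: P1@Q0 runs 2, rem=5, quantum used, demote→Q1. Q0=[P2,P3] Q1=[P1] Q2=[]
t=2-4: P2@Q0 runs 2, rem=11, quantum used, demote→Q1. Q0=[P3] Q1=[P1,P2] Q2=[]
t=4-6: P3@Q0 runs 2, rem=11, quantum used, demote→Q1. Q0=[] Q1=[P1,P2,P3] Q2=[]
t=6-11: P1@Q1 runs 5, rem=0, completes. Q0=[] Q1=[P2,P3] Q2=[]
t=11-17: P2@Q1 runs 6, rem=5, quantum used, demote→Q2. Q0=[] Q1=[P3] Q2=[P2]
t=17-23: P3@Q1 runs 6, rem=5, quantum used, demote→Q2. Q0=[] Q1=[] Q2=[P2,P3]
t=23-28: P2@Q2 runs 5, rem=0, completes. Q0=[] Q1=[] Q2=[P3]
t=28-33: P3@Q2 runs 5, rem=0, completes. Q0=[] Q1=[] Q2=[]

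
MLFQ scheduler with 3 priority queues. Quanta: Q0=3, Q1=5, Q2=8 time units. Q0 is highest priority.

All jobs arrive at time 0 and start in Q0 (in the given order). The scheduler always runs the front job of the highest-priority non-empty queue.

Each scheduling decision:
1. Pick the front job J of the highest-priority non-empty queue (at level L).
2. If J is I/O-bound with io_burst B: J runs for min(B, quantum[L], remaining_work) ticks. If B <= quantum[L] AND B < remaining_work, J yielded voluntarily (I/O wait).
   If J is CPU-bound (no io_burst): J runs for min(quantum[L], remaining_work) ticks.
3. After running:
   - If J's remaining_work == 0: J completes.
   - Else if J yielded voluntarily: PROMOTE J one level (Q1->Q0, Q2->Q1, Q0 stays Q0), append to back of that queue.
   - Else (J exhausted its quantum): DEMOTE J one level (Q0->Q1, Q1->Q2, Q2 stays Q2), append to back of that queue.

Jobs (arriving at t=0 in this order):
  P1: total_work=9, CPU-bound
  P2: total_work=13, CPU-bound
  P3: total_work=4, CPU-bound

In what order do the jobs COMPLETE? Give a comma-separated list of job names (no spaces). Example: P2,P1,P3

t=0-3: P1@Q0 runs 3, rem=6, quantum used, demote→Q1. Q0=[P2,P3] Q1=[P1] Q2=[]
t=3-6: P2@Q0 runs 3, rem=10, quantum used, demote→Q1. Q0=[P3] Q1=[P1,P2] Q2=[]
t=6-9: P3@Q0 runs 3, rem=1, quantum used, demote→Q1. Q0=[] Q1=[P1,P2,P3] Q2=[]
t=9-14: P1@Q1 runs 5, rem=1, quantum used, demote→Q2. Q0=[] Q1=[P2,P3] Q2=[P1]
t=14-19: P2@Q1 runs 5, rem=5, quantum used, demote→Q2. Q0=[] Q1=[P3] Q2=[P1,P2]
t=19-20: P3@Q1 runs 1, rem=0, completes. Q0=[] Q1=[] Q2=[P1,P2]
t=20-21: P1@Q2 runs 1, rem=0, completes. Q0=[] Q1=[] Q2=[P2]
t=21-26: P2@Q2 runs 5, rem=0, completes. Q0=[] Q1=[] Q2=[]

Answer: P3,P1,P2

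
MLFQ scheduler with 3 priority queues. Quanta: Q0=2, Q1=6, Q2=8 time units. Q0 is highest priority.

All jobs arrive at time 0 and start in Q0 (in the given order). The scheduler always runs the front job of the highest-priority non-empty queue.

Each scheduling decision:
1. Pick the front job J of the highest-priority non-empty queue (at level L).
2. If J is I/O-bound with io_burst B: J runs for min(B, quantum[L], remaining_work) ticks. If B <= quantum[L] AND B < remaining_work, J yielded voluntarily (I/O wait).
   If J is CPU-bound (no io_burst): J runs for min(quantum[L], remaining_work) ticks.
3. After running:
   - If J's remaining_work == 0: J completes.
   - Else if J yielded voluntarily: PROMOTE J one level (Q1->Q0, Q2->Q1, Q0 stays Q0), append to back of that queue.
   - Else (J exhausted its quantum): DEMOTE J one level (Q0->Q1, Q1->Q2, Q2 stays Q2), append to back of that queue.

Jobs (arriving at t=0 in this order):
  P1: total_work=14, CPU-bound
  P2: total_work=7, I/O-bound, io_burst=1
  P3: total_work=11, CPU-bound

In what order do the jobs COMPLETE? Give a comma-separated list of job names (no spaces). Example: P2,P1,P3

Answer: P2,P1,P3

Derivation:
t=0-2: P1@Q0 runs 2, rem=12, quantum used, demote→Q1. Q0=[P2,P3] Q1=[P1] Q2=[]
t=2-3: P2@Q0 runs 1, rem=6, I/O yield, promote→Q0. Q0=[P3,P2] Q1=[P1] Q2=[]
t=3-5: P3@Q0 runs 2, rem=9, quantum used, demote→Q1. Q0=[P2] Q1=[P1,P3] Q2=[]
t=5-6: P2@Q0 runs 1, rem=5, I/O yield, promote→Q0. Q0=[P2] Q1=[P1,P3] Q2=[]
t=6-7: P2@Q0 runs 1, rem=4, I/O yield, promote→Q0. Q0=[P2] Q1=[P1,P3] Q2=[]
t=7-8: P2@Q0 runs 1, rem=3, I/O yield, promote→Q0. Q0=[P2] Q1=[P1,P3] Q2=[]
t=8-9: P2@Q0 runs 1, rem=2, I/O yield, promote→Q0. Q0=[P2] Q1=[P1,P3] Q2=[]
t=9-10: P2@Q0 runs 1, rem=1, I/O yield, promote→Q0. Q0=[P2] Q1=[P1,P3] Q2=[]
t=10-11: P2@Q0 runs 1, rem=0, completes. Q0=[] Q1=[P1,P3] Q2=[]
t=11-17: P1@Q1 runs 6, rem=6, quantum used, demote→Q2. Q0=[] Q1=[P3] Q2=[P1]
t=17-23: P3@Q1 runs 6, rem=3, quantum used, demote→Q2. Q0=[] Q1=[] Q2=[P1,P3]
t=23-29: P1@Q2 runs 6, rem=0, completes. Q0=[] Q1=[] Q2=[P3]
t=29-32: P3@Q2 runs 3, rem=0, completes. Q0=[] Q1=[] Q2=[]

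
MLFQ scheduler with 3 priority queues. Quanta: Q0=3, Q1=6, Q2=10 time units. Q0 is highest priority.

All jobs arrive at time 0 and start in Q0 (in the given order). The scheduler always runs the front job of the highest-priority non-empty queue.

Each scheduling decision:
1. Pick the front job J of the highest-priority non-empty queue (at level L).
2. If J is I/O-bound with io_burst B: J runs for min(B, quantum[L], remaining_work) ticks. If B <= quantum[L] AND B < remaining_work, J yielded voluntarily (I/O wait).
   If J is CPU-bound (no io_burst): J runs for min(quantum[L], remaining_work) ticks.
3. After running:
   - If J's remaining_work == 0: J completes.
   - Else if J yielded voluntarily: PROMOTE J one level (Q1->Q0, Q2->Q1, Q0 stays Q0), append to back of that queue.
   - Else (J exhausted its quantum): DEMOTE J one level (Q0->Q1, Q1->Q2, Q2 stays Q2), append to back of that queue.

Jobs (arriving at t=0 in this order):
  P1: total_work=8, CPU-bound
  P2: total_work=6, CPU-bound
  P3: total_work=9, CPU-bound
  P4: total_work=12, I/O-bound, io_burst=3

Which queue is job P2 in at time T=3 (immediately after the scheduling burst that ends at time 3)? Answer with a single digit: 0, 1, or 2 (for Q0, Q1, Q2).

Answer: 0

Derivation:
t=0-3: P1@Q0 runs 3, rem=5, quantum used, demote→Q1. Q0=[P2,P3,P4] Q1=[P1] Q2=[]
t=3-6: P2@Q0 runs 3, rem=3, quantum used, demote→Q1. Q0=[P3,P4] Q1=[P1,P2] Q2=[]
t=6-9: P3@Q0 runs 3, rem=6, quantum used, demote→Q1. Q0=[P4] Q1=[P1,P2,P3] Q2=[]
t=9-12: P4@Q0 runs 3, rem=9, I/O yield, promote→Q0. Q0=[P4] Q1=[P1,P2,P3] Q2=[]
t=12-15: P4@Q0 runs 3, rem=6, I/O yield, promote→Q0. Q0=[P4] Q1=[P1,P2,P3] Q2=[]
t=15-18: P4@Q0 runs 3, rem=3, I/O yield, promote→Q0. Q0=[P4] Q1=[P1,P2,P3] Q2=[]
t=18-21: P4@Q0 runs 3, rem=0, completes. Q0=[] Q1=[P1,P2,P3] Q2=[]
t=21-26: P1@Q1 runs 5, rem=0, completes. Q0=[] Q1=[P2,P3] Q2=[]
t=26-29: P2@Q1 runs 3, rem=0, completes. Q0=[] Q1=[P3] Q2=[]
t=29-35: P3@Q1 runs 6, rem=0, completes. Q0=[] Q1=[] Q2=[]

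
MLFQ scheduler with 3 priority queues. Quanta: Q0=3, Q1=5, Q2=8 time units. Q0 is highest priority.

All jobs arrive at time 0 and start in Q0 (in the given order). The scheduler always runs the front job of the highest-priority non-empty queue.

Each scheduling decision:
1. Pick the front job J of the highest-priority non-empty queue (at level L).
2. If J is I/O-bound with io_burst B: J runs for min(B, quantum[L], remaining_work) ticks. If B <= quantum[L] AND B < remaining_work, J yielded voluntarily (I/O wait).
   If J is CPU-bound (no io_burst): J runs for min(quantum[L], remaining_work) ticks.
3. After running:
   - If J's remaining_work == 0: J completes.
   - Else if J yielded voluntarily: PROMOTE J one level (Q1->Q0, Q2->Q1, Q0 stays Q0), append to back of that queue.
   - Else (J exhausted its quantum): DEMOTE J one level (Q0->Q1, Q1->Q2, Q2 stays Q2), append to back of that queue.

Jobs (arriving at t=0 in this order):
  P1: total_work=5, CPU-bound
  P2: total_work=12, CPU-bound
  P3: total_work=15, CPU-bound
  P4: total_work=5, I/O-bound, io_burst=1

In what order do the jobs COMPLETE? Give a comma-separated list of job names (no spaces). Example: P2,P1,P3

Answer: P4,P1,P2,P3

Derivation:
t=0-3: P1@Q0 runs 3, rem=2, quantum used, demote→Q1. Q0=[P2,P3,P4] Q1=[P1] Q2=[]
t=3-6: P2@Q0 runs 3, rem=9, quantum used, demote→Q1. Q0=[P3,P4] Q1=[P1,P2] Q2=[]
t=6-9: P3@Q0 runs 3, rem=12, quantum used, demote→Q1. Q0=[P4] Q1=[P1,P2,P3] Q2=[]
t=9-10: P4@Q0 runs 1, rem=4, I/O yield, promote→Q0. Q0=[P4] Q1=[P1,P2,P3] Q2=[]
t=10-11: P4@Q0 runs 1, rem=3, I/O yield, promote→Q0. Q0=[P4] Q1=[P1,P2,P3] Q2=[]
t=11-12: P4@Q0 runs 1, rem=2, I/O yield, promote→Q0. Q0=[P4] Q1=[P1,P2,P3] Q2=[]
t=12-13: P4@Q0 runs 1, rem=1, I/O yield, promote→Q0. Q0=[P4] Q1=[P1,P2,P3] Q2=[]
t=13-14: P4@Q0 runs 1, rem=0, completes. Q0=[] Q1=[P1,P2,P3] Q2=[]
t=14-16: P1@Q1 runs 2, rem=0, completes. Q0=[] Q1=[P2,P3] Q2=[]
t=16-21: P2@Q1 runs 5, rem=4, quantum used, demote→Q2. Q0=[] Q1=[P3] Q2=[P2]
t=21-26: P3@Q1 runs 5, rem=7, quantum used, demote→Q2. Q0=[] Q1=[] Q2=[P2,P3]
t=26-30: P2@Q2 runs 4, rem=0, completes. Q0=[] Q1=[] Q2=[P3]
t=30-37: P3@Q2 runs 7, rem=0, completes. Q0=[] Q1=[] Q2=[]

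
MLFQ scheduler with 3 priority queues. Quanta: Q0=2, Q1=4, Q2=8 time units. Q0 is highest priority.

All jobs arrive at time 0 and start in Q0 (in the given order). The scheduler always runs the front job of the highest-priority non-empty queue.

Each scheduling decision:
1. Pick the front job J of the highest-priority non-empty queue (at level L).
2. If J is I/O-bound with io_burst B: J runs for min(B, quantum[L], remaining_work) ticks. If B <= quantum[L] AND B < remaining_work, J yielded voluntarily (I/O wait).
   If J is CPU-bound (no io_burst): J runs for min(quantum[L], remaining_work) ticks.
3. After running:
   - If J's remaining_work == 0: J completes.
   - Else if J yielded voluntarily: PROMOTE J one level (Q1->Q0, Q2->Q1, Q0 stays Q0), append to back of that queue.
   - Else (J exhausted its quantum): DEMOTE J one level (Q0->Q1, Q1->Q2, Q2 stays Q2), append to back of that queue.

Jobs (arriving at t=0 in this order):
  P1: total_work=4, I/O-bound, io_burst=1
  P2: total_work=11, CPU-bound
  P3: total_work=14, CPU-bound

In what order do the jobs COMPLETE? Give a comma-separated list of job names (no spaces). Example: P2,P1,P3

t=0-1: P1@Q0 runs 1, rem=3, I/O yield, promote→Q0. Q0=[P2,P3,P1] Q1=[] Q2=[]
t=1-3: P2@Q0 runs 2, rem=9, quantum used, demote→Q1. Q0=[P3,P1] Q1=[P2] Q2=[]
t=3-5: P3@Q0 runs 2, rem=12, quantum used, demote→Q1. Q0=[P1] Q1=[P2,P3] Q2=[]
t=5-6: P1@Q0 runs 1, rem=2, I/O yield, promote→Q0. Q0=[P1] Q1=[P2,P3] Q2=[]
t=6-7: P1@Q0 runs 1, rem=1, I/O yield, promote→Q0. Q0=[P1] Q1=[P2,P3] Q2=[]
t=7-8: P1@Q0 runs 1, rem=0, completes. Q0=[] Q1=[P2,P3] Q2=[]
t=8-12: P2@Q1 runs 4, rem=5, quantum used, demote→Q2. Q0=[] Q1=[P3] Q2=[P2]
t=12-16: P3@Q1 runs 4, rem=8, quantum used, demote→Q2. Q0=[] Q1=[] Q2=[P2,P3]
t=16-21: P2@Q2 runs 5, rem=0, completes. Q0=[] Q1=[] Q2=[P3]
t=21-29: P3@Q2 runs 8, rem=0, completes. Q0=[] Q1=[] Q2=[]

Answer: P1,P2,P3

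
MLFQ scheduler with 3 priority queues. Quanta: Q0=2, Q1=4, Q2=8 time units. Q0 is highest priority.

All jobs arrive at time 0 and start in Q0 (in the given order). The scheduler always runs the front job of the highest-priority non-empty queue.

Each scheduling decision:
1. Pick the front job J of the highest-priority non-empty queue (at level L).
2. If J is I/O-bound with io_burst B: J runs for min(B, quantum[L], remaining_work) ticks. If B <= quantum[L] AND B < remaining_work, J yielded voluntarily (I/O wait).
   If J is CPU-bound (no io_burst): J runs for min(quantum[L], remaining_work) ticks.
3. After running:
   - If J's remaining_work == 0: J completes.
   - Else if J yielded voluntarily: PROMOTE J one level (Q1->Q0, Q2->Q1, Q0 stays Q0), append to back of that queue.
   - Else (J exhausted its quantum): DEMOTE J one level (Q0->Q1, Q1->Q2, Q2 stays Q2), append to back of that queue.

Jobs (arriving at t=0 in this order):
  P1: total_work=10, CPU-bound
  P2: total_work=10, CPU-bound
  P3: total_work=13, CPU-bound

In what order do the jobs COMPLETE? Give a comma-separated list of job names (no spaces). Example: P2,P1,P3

Answer: P1,P2,P3

Derivation:
t=0-2: P1@Q0 runs 2, rem=8, quantum used, demote→Q1. Q0=[P2,P3] Q1=[P1] Q2=[]
t=2-4: P2@Q0 runs 2, rem=8, quantum used, demote→Q1. Q0=[P3] Q1=[P1,P2] Q2=[]
t=4-6: P3@Q0 runs 2, rem=11, quantum used, demote→Q1. Q0=[] Q1=[P1,P2,P3] Q2=[]
t=6-10: P1@Q1 runs 4, rem=4, quantum used, demote→Q2. Q0=[] Q1=[P2,P3] Q2=[P1]
t=10-14: P2@Q1 runs 4, rem=4, quantum used, demote→Q2. Q0=[] Q1=[P3] Q2=[P1,P2]
t=14-18: P3@Q1 runs 4, rem=7, quantum used, demote→Q2. Q0=[] Q1=[] Q2=[P1,P2,P3]
t=18-22: P1@Q2 runs 4, rem=0, completes. Q0=[] Q1=[] Q2=[P2,P3]
t=22-26: P2@Q2 runs 4, rem=0, completes. Q0=[] Q1=[] Q2=[P3]
t=26-33: P3@Q2 runs 7, rem=0, completes. Q0=[] Q1=[] Q2=[]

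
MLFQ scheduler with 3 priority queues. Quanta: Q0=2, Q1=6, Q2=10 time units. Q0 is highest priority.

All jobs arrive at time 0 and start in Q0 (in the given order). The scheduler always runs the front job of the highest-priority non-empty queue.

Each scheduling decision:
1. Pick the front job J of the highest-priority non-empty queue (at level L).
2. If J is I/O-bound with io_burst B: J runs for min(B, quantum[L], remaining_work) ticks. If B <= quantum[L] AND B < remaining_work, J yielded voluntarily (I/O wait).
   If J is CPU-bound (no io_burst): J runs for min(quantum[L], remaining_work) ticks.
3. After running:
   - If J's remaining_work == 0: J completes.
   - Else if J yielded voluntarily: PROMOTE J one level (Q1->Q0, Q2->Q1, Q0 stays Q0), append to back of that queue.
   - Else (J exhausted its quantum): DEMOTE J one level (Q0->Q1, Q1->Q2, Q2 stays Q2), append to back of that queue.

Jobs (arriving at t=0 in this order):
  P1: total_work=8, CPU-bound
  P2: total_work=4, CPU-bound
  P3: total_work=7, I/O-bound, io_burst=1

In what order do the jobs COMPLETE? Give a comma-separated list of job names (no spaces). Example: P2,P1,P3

Answer: P3,P1,P2

Derivation:
t=0-2: P1@Q0 runs 2, rem=6, quantum used, demote→Q1. Q0=[P2,P3] Q1=[P1] Q2=[]
t=2-4: P2@Q0 runs 2, rem=2, quantum used, demote→Q1. Q0=[P3] Q1=[P1,P2] Q2=[]
t=4-5: P3@Q0 runs 1, rem=6, I/O yield, promote→Q0. Q0=[P3] Q1=[P1,P2] Q2=[]
t=5-6: P3@Q0 runs 1, rem=5, I/O yield, promote→Q0. Q0=[P3] Q1=[P1,P2] Q2=[]
t=6-7: P3@Q0 runs 1, rem=4, I/O yield, promote→Q0. Q0=[P3] Q1=[P1,P2] Q2=[]
t=7-8: P3@Q0 runs 1, rem=3, I/O yield, promote→Q0. Q0=[P3] Q1=[P1,P2] Q2=[]
t=8-9: P3@Q0 runs 1, rem=2, I/O yield, promote→Q0. Q0=[P3] Q1=[P1,P2] Q2=[]
t=9-10: P3@Q0 runs 1, rem=1, I/O yield, promote→Q0. Q0=[P3] Q1=[P1,P2] Q2=[]
t=10-11: P3@Q0 runs 1, rem=0, completes. Q0=[] Q1=[P1,P2] Q2=[]
t=11-17: P1@Q1 runs 6, rem=0, completes. Q0=[] Q1=[P2] Q2=[]
t=17-19: P2@Q1 runs 2, rem=0, completes. Q0=[] Q1=[] Q2=[]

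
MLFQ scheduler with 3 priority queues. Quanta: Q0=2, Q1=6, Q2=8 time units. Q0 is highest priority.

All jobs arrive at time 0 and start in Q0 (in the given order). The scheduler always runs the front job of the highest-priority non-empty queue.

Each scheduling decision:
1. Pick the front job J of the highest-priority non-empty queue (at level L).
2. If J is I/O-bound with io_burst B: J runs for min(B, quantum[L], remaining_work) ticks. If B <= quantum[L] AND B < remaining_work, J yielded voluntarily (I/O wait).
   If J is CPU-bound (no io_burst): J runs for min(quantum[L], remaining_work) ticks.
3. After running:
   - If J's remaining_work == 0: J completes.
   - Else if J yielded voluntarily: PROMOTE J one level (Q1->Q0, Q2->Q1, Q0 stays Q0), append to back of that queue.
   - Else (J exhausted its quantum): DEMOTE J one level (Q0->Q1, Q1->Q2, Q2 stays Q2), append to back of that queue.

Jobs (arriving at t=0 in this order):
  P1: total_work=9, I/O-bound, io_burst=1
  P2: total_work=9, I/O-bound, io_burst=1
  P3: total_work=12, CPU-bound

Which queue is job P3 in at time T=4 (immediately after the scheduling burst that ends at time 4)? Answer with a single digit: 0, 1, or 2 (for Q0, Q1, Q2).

Answer: 1

Derivation:
t=0-1: P1@Q0 runs 1, rem=8, I/O yield, promote→Q0. Q0=[P2,P3,P1] Q1=[] Q2=[]
t=1-2: P2@Q0 runs 1, rem=8, I/O yield, promote→Q0. Q0=[P3,P1,P2] Q1=[] Q2=[]
t=2-4: P3@Q0 runs 2, rem=10, quantum used, demote→Q1. Q0=[P1,P2] Q1=[P3] Q2=[]
t=4-5: P1@Q0 runs 1, rem=7, I/O yield, promote→Q0. Q0=[P2,P1] Q1=[P3] Q2=[]
t=5-6: P2@Q0 runs 1, rem=7, I/O yield, promote→Q0. Q0=[P1,P2] Q1=[P3] Q2=[]
t=6-7: P1@Q0 runs 1, rem=6, I/O yield, promote→Q0. Q0=[P2,P1] Q1=[P3] Q2=[]
t=7-8: P2@Q0 runs 1, rem=6, I/O yield, promote→Q0. Q0=[P1,P2] Q1=[P3] Q2=[]
t=8-9: P1@Q0 runs 1, rem=5, I/O yield, promote→Q0. Q0=[P2,P1] Q1=[P3] Q2=[]
t=9-10: P2@Q0 runs 1, rem=5, I/O yield, promote→Q0. Q0=[P1,P2] Q1=[P3] Q2=[]
t=10-11: P1@Q0 runs 1, rem=4, I/O yield, promote→Q0. Q0=[P2,P1] Q1=[P3] Q2=[]
t=11-12: P2@Q0 runs 1, rem=4, I/O yield, promote→Q0. Q0=[P1,P2] Q1=[P3] Q2=[]
t=12-13: P1@Q0 runs 1, rem=3, I/O yield, promote→Q0. Q0=[P2,P1] Q1=[P3] Q2=[]
t=13-14: P2@Q0 runs 1, rem=3, I/O yield, promote→Q0. Q0=[P1,P2] Q1=[P3] Q2=[]
t=14-15: P1@Q0 runs 1, rem=2, I/O yield, promote→Q0. Q0=[P2,P1] Q1=[P3] Q2=[]
t=15-16: P2@Q0 runs 1, rem=2, I/O yield, promote→Q0. Q0=[P1,P2] Q1=[P3] Q2=[]
t=16-17: P1@Q0 runs 1, rem=1, I/O yield, promote→Q0. Q0=[P2,P1] Q1=[P3] Q2=[]
t=17-18: P2@Q0 runs 1, rem=1, I/O yield, promote→Q0. Q0=[P1,P2] Q1=[P3] Q2=[]
t=18-19: P1@Q0 runs 1, rem=0, completes. Q0=[P2] Q1=[P3] Q2=[]
t=19-20: P2@Q0 runs 1, rem=0, completes. Q0=[] Q1=[P3] Q2=[]
t=20-26: P3@Q1 runs 6, rem=4, quantum used, demote→Q2. Q0=[] Q1=[] Q2=[P3]
t=26-30: P3@Q2 runs 4, rem=0, completes. Q0=[] Q1=[] Q2=[]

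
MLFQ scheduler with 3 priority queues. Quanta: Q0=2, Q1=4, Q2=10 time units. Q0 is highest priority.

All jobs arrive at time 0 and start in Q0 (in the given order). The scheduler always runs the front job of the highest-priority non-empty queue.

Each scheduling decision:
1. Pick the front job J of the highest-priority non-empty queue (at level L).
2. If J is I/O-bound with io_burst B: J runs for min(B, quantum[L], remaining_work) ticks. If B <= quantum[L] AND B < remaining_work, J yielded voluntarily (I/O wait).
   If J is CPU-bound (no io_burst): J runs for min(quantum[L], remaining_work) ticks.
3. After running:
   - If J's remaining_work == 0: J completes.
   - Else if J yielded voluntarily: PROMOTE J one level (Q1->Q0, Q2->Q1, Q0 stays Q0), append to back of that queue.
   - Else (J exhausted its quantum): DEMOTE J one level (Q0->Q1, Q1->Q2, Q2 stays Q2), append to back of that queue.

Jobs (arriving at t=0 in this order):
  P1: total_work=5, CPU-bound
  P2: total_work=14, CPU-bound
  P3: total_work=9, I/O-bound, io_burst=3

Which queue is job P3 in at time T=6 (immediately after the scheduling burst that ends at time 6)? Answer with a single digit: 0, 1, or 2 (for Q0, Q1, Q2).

t=0-2: P1@Q0 runs 2, rem=3, quantum used, demote→Q1. Q0=[P2,P3] Q1=[P1] Q2=[]
t=2-4: P2@Q0 runs 2, rem=12, quantum used, demote→Q1. Q0=[P3] Q1=[P1,P2] Q2=[]
t=4-6: P3@Q0 runs 2, rem=7, quantum used, demote→Q1. Q0=[] Q1=[P1,P2,P3] Q2=[]
t=6-9: P1@Q1 runs 3, rem=0, completes. Q0=[] Q1=[P2,P3] Q2=[]
t=9-13: P2@Q1 runs 4, rem=8, quantum used, demote→Q2. Q0=[] Q1=[P3] Q2=[P2]
t=13-16: P3@Q1 runs 3, rem=4, I/O yield, promote→Q0. Q0=[P3] Q1=[] Q2=[P2]
t=16-18: P3@Q0 runs 2, rem=2, quantum used, demote→Q1. Q0=[] Q1=[P3] Q2=[P2]
t=18-20: P3@Q1 runs 2, rem=0, completes. Q0=[] Q1=[] Q2=[P2]
t=20-28: P2@Q2 runs 8, rem=0, completes. Q0=[] Q1=[] Q2=[]

Answer: 1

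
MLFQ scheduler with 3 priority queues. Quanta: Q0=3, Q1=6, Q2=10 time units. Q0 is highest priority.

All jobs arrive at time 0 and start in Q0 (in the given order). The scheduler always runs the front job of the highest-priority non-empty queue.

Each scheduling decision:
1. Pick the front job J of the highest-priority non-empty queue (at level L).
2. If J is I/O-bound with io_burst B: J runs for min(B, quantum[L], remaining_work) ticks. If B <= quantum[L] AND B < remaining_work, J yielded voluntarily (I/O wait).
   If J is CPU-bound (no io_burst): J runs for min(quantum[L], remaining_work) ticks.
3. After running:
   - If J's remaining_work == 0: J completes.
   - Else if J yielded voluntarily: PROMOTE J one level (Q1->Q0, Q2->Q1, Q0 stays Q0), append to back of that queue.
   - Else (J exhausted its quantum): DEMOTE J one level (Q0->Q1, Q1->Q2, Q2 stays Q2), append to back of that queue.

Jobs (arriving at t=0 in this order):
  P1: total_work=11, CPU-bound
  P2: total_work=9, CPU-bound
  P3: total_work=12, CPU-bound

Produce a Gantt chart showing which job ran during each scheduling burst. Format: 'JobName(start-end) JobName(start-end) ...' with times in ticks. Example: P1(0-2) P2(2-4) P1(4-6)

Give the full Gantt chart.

t=0-3: P1@Q0 runs 3, rem=8, quantum used, demote→Q1. Q0=[P2,P3] Q1=[P1] Q2=[]
t=3-6: P2@Q0 runs 3, rem=6, quantum used, demote→Q1. Q0=[P3] Q1=[P1,P2] Q2=[]
t=6-9: P3@Q0 runs 3, rem=9, quantum used, demote→Q1. Q0=[] Q1=[P1,P2,P3] Q2=[]
t=9-15: P1@Q1 runs 6, rem=2, quantum used, demote→Q2. Q0=[] Q1=[P2,P3] Q2=[P1]
t=15-21: P2@Q1 runs 6, rem=0, completes. Q0=[] Q1=[P3] Q2=[P1]
t=21-27: P3@Q1 runs 6, rem=3, quantum used, demote→Q2. Q0=[] Q1=[] Q2=[P1,P3]
t=27-29: P1@Q2 runs 2, rem=0, completes. Q0=[] Q1=[] Q2=[P3]
t=29-32: P3@Q2 runs 3, rem=0, completes. Q0=[] Q1=[] Q2=[]

Answer: P1(0-3) P2(3-6) P3(6-9) P1(9-15) P2(15-21) P3(21-27) P1(27-29) P3(29-32)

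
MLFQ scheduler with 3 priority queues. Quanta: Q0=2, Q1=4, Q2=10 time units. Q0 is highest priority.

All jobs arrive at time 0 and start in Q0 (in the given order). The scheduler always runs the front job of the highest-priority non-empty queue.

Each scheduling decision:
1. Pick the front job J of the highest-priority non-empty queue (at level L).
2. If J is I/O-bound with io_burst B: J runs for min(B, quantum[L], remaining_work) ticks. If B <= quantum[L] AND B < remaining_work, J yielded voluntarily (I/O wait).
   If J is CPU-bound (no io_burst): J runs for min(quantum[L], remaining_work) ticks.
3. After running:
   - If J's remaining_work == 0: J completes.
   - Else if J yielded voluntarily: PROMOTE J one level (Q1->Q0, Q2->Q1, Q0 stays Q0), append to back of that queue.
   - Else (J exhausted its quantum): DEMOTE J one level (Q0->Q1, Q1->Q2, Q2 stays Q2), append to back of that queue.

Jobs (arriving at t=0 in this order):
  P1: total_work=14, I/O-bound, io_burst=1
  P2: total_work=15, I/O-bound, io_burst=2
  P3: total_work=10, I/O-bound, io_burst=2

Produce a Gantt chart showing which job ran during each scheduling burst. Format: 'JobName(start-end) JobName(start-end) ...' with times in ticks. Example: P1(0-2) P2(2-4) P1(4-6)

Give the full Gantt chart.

t=0-1: P1@Q0 runs 1, rem=13, I/O yield, promote→Q0. Q0=[P2,P3,P1] Q1=[] Q2=[]
t=1-3: P2@Q0 runs 2, rem=13, I/O yield, promote→Q0. Q0=[P3,P1,P2] Q1=[] Q2=[]
t=3-5: P3@Q0 runs 2, rem=8, I/O yield, promote→Q0. Q0=[P1,P2,P3] Q1=[] Q2=[]
t=5-6: P1@Q0 runs 1, rem=12, I/O yield, promote→Q0. Q0=[P2,P3,P1] Q1=[] Q2=[]
t=6-8: P2@Q0 runs 2, rem=11, I/O yield, promote→Q0. Q0=[P3,P1,P2] Q1=[] Q2=[]
t=8-10: P3@Q0 runs 2, rem=6, I/O yield, promote→Q0. Q0=[P1,P2,P3] Q1=[] Q2=[]
t=10-11: P1@Q0 runs 1, rem=11, I/O yield, promote→Q0. Q0=[P2,P3,P1] Q1=[] Q2=[]
t=11-13: P2@Q0 runs 2, rem=9, I/O yield, promote→Q0. Q0=[P3,P1,P2] Q1=[] Q2=[]
t=13-15: P3@Q0 runs 2, rem=4, I/O yield, promote→Q0. Q0=[P1,P2,P3] Q1=[] Q2=[]
t=15-16: P1@Q0 runs 1, rem=10, I/O yield, promote→Q0. Q0=[P2,P3,P1] Q1=[] Q2=[]
t=16-18: P2@Q0 runs 2, rem=7, I/O yield, promote→Q0. Q0=[P3,P1,P2] Q1=[] Q2=[]
t=18-20: P3@Q0 runs 2, rem=2, I/O yield, promote→Q0. Q0=[P1,P2,P3] Q1=[] Q2=[]
t=20-21: P1@Q0 runs 1, rem=9, I/O yield, promote→Q0. Q0=[P2,P3,P1] Q1=[] Q2=[]
t=21-23: P2@Q0 runs 2, rem=5, I/O yield, promote→Q0. Q0=[P3,P1,P2] Q1=[] Q2=[]
t=23-25: P3@Q0 runs 2, rem=0, completes. Q0=[P1,P2] Q1=[] Q2=[]
t=25-26: P1@Q0 runs 1, rem=8, I/O yield, promote→Q0. Q0=[P2,P1] Q1=[] Q2=[]
t=26-28: P2@Q0 runs 2, rem=3, I/O yield, promote→Q0. Q0=[P1,P2] Q1=[] Q2=[]
t=28-29: P1@Q0 runs 1, rem=7, I/O yield, promote→Q0. Q0=[P2,P1] Q1=[] Q2=[]
t=29-31: P2@Q0 runs 2, rem=1, I/O yield, promote→Q0. Q0=[P1,P2] Q1=[] Q2=[]
t=31-32: P1@Q0 runs 1, rem=6, I/O yield, promote→Q0. Q0=[P2,P1] Q1=[] Q2=[]
t=32-33: P2@Q0 runs 1, rem=0, completes. Q0=[P1] Q1=[] Q2=[]
t=33-34: P1@Q0 runs 1, rem=5, I/O yield, promote→Q0. Q0=[P1] Q1=[] Q2=[]
t=34-35: P1@Q0 runs 1, rem=4, I/O yield, promote→Q0. Q0=[P1] Q1=[] Q2=[]
t=35-36: P1@Q0 runs 1, rem=3, I/O yield, promote→Q0. Q0=[P1] Q1=[] Q2=[]
t=36-37: P1@Q0 runs 1, rem=2, I/O yield, promote→Q0. Q0=[P1] Q1=[] Q2=[]
t=37-38: P1@Q0 runs 1, rem=1, I/O yield, promote→Q0. Q0=[P1] Q1=[] Q2=[]
t=38-39: P1@Q0 runs 1, rem=0, completes. Q0=[] Q1=[] Q2=[]

Answer: P1(0-1) P2(1-3) P3(3-5) P1(5-6) P2(6-8) P3(8-10) P1(10-11) P2(11-13) P3(13-15) P1(15-16) P2(16-18) P3(18-20) P1(20-21) P2(21-23) P3(23-25) P1(25-26) P2(26-28) P1(28-29) P2(29-31) P1(31-32) P2(32-33) P1(33-34) P1(34-35) P1(35-36) P1(36-37) P1(37-38) P1(38-39)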